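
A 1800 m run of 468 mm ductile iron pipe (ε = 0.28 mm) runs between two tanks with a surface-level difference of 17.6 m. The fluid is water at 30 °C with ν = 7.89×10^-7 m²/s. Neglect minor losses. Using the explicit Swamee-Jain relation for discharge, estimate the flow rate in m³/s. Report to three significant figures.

Q ≈ 0.387 m³/s

Swamee-Jain (Type II): Q = -0.965·√(gD⁵h_f/L)·ln[ε/(3.7D) + √(3.17ν²L/(gD³h_f))]
√(gD⁵h_f/L) = √(9.81·0.468⁵·17.6/1800) = 0.04641
ε/(3.7D) = 1.62×10^-4; √(3.17ν²L/(gD³h_f)) = 1.42×10^-5
Q = -0.965·0.04641·ln(1.759×10^-4) = 0.3872 m³/s
Check: V = 2.25 m/s, Re = 1.34×10^6, f = 0.01781, h_f = 17.7 m ≈ 17.6 m ✓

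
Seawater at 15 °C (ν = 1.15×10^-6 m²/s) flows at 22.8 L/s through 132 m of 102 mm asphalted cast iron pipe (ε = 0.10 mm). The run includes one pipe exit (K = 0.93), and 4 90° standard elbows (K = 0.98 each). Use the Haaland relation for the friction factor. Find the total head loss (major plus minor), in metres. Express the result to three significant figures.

H_L ≈ 12.5 m

V = 4Q/(πD²) = 2.790 m/s; V²/2g = 0.3968 m
Re = 2.47×10^5, ε/D = 9.80×10^-4 → f = 0.02061 (Haaland)
Major: h_f = f(L/D)·V²/2g = 0.02061·1294·0.3968 = 10.58 m
Minor: ΣK = 4.85; h_m = ΣK·V²/2g = 1.925 m
Total H_L = 10.58 + 1.925 = 12.51 m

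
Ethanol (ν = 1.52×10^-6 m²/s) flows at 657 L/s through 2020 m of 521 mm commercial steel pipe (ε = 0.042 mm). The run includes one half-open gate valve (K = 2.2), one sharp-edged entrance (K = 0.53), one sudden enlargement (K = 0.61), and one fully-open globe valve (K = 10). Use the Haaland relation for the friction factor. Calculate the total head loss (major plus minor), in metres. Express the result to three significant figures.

V = 4Q/(πD²) = 3.082 m/s; V²/2g = 0.4841 m
Re = 1.06×10^6, ε/D = 8.06×10^-5 → f = 0.01297 (Haaland)
Major: h_f = f(L/D)·V²/2g = 0.01297·3877·0.4841 = 24.34 m
Minor: ΣK = 13.3; h_m = ΣK·V²/2g = 6.457 m
Total H_L = 24.34 + 6.457 = 30.79 m

H_L ≈ 30.8 m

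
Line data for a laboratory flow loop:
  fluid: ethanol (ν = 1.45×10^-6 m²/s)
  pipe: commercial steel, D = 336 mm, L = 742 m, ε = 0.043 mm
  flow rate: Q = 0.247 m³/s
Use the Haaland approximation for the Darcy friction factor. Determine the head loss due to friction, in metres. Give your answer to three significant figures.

V = 4Q/(πD²) = 4·0.247/(π·0.336²) = 2.786 m/s
Re = VD/ν = 2.786·0.336/1.45×10^-6 = 6.46×10^5 → turbulent
ε/D = 0.043/336 = 1.28×10^-4
Haaland: f = 0.01421
h_f = f(L/D)V²/(2g) = 0.01421·(742/0.336)·2.786²/(2·9.81) = 12.41 m

h_f ≈ 12.4 m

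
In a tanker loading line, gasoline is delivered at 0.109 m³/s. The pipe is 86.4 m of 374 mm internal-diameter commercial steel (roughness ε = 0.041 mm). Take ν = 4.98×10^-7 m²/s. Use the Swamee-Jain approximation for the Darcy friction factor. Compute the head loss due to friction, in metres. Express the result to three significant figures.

h_f ≈ 0.162 m

V = 4Q/(πD²) = 4·0.109/(π·0.374²) = 0.9922 m/s
Re = VD/ν = 0.9922·0.374/4.98×10^-7 = 7.45×10^5 → turbulent
ε/D = 0.041/374 = 1.10×10^-4
Swamee-Jain: f = 0.01400
h_f = f(L/D)V²/(2g) = 0.01400·(86.4/0.374)·0.9922²/(2·9.81) = 0.1622 m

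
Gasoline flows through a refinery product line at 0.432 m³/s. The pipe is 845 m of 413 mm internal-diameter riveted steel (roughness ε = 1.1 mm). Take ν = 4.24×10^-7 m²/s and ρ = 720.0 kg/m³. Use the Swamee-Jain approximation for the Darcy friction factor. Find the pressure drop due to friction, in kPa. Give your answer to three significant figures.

Δp ≈ 194 kPa

V = 4Q/(πD²) = 4·0.432/(π·0.413²) = 3.225 m/s
Re = VD/ν = 3.225·0.413/4.24×10^-7 = 3.14×10^6 → turbulent
ε/D = 1.1/413 = 0.00266
Swamee-Jain: f = 0.02539
h_f = f(L/D)V²/(2g) = 0.02539·(845/0.413)·3.225²/(2·9.81) = 27.53 m
Δp = ρg·h_f = 720.0·9.81·27.53 = 194.5 kPa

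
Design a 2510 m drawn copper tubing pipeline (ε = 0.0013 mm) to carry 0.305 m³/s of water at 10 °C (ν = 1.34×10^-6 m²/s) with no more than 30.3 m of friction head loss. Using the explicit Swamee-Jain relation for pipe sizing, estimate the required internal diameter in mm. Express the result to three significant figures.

Swamee-Jain (Type III): D = 0.66·[ε^1.25·(LQ²/(gh_f))^4.75 + ν·Q^9.4·(L/(gh_f))^5.2]^0.04
LQ²/(gh_f) = 0.7855; L/(gh_f) = 8.444
Term 1 = ε^1.25·(…)^4.75 = 1.39×10^-8; Term 2 = ν·Q^9.4·(…)^5.2 = 1.25×10^-6
D = 0.66·(1.39×10^-8 + 1.25×10^-6)^0.04 = 0.3834 m = 383 mm
Check: V = 2.64 m/s, Re = 7.56×10^5, f = 0.01225, h_f = 28.5 m ≈ 30.3 m ✓

D ≈ 383 mm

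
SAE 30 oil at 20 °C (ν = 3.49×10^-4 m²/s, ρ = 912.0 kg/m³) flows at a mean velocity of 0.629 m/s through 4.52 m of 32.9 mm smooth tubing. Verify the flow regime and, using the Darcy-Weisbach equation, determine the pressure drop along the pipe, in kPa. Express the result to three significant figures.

Δp ≈ 26.8 kPa

Re = VD/ν = 0.629·0.03290/3.49×10^-4 = 59.3 → laminar (Re < 2300)
f = 64/Re = 1.079
h_f = f(L/D)V²/(2g) = 1.079·(4.52/0.03290)·0.629²/(2·9.81) = 2.990 m
Δp = ρg·h_f = 912.0·9.81·2.990 = 26.75 kPa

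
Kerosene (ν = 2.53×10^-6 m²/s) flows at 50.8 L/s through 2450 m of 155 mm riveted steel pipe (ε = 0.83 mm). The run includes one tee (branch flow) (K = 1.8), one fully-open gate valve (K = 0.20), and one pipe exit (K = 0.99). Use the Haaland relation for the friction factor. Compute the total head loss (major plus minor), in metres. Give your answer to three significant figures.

H_L ≈ 185 m

V = 4Q/(πD²) = 2.692 m/s; V²/2g = 0.3694 m
Re = 1.65×10^5, ε/D = 0.00535 → f = 0.03157 (Haaland)
Major: h_f = f(L/D)·V²/2g = 0.03157·15806·0.3694 = 184.3 m
Minor: ΣK = 2.99; h_m = ΣK·V²/2g = 1.105 m
Total H_L = 184.3 + 1.105 = 185.4 m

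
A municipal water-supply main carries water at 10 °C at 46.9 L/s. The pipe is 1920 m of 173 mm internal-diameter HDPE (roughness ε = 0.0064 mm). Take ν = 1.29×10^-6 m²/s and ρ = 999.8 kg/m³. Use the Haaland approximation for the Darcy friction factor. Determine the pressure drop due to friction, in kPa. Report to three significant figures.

V = 4Q/(πD²) = 4·0.0469/(π·0.173²) = 1.995 m/s
Re = VD/ν = 1.995·0.173/1.29×10^-6 = 2.68×10^5 → turbulent
ε/D = 0.0064/173 = 3.70×10^-5
Haaland: f = 0.01495
h_f = f(L/D)V²/(2g) = 0.01495·(1920/0.173)·1.995²/(2·9.81) = 33.67 m
Δp = ρg·h_f = 999.8·9.81·33.67 = 330.2 kPa

Δp ≈ 330 kPa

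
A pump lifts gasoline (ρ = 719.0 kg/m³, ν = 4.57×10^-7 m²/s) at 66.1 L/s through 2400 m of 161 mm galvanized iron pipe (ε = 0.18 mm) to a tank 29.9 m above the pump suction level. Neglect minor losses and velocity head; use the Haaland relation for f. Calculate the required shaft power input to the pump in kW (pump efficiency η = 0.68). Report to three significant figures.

P_shaft ≈ 133 kW

V = 4Q/(πD²) = 3.247 m/s; Re = 1.14×10^6; ε/D = 0.00112; f = 0.02044
h_f = f(L/D)V²/2g = 163.7 m
Total head H = z + h_f = 29.9 + 163.7 = 193.6 m
P_hyd = ρgQH = 719.0·9.81·0.0661·193.6 = 90.25 kW
P_shaft = P_hyd/η = 90.25/0.68 = 132.7 kW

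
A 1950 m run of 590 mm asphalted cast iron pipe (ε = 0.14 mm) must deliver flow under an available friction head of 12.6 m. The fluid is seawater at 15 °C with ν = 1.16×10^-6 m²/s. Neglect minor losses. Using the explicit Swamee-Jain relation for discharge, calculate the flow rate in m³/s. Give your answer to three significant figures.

Swamee-Jain (Type II): Q = -0.965·√(gD⁵h_f/L)·ln[ε/(3.7D) + √(3.17ν²L/(gD³h_f))]
√(gD⁵h_f/L) = √(9.81·0.590⁵·12.6/1950) = 0.06732
ε/(3.7D) = 6.41×10^-5; √(3.17ν²L/(gD³h_f)) = 1.81×10^-5
Q = -0.965·0.06732·ln(8.223×10^-5) = 0.6110 m³/s
Check: V = 2.23 m/s, Re = 1.14×10^6, f = 0.01507, h_f = 12.7 m ≈ 12.6 m ✓

Q ≈ 0.611 m³/s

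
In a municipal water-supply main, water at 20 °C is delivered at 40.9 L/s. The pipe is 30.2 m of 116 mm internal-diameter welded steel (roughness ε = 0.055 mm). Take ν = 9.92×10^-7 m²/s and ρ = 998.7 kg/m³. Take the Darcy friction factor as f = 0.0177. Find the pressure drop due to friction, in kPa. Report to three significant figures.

Δp ≈ 34.5 kPa

V = 4Q/(πD²) = 4·0.0409/(π·0.116²) = 3.870 m/s
h_f = f(L/D)V²/(2g) = 0.01770·(30.2/0.116)·3.870²/(2·9.81) = 3.518 m
Δp = ρg·h_f = 998.7·9.81·3.518 = 34.46 kPa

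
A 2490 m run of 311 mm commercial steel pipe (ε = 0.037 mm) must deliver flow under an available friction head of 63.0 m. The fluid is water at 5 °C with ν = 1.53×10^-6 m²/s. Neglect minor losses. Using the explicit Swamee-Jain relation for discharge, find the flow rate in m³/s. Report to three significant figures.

Q ≈ 0.251 m³/s

Swamee-Jain (Type II): Q = -0.965·√(gD⁵h_f/L)·ln[ε/(3.7D) + √(3.17ν²L/(gD³h_f))]
√(gD⁵h_f/L) = √(9.81·0.311⁵·63.0/2490) = 0.02687
ε/(3.7D) = 3.22×10^-5; √(3.17ν²L/(gD³h_f)) = 3.15×10^-5
Q = -0.965·0.02687·ln(6.368×10^-5) = 0.2505 m³/s
Check: V = 3.30 m/s, Re = 6.70×10^5, f = 0.01426, h_f = 63.3 m ≈ 63.0 m ✓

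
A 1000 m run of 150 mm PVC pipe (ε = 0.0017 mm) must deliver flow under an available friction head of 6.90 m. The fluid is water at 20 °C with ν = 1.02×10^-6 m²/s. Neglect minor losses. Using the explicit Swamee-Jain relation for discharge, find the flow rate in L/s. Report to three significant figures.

Q ≈ 19.7 L/s

Swamee-Jain (Type II): Q = -0.965·√(gD⁵h_f/L)·ln[ε/(3.7D) + √(3.17ν²L/(gD³h_f))]
√(gD⁵h_f/L) = √(9.81·0.150⁵·6.90/1000) = 0.002267
ε/(3.7D) = 3.06×10^-6; √(3.17ν²L/(gD³h_f)) = 1.20×10^-4
Q = -0.965·0.002267·ln(1.232×10^-4) = 0.01969 m³/s
Check: V = 1.11 m/s, Re = 1.64×10^5, f = 0.01625, h_f = 6.86 m ≈ 6.90 m ✓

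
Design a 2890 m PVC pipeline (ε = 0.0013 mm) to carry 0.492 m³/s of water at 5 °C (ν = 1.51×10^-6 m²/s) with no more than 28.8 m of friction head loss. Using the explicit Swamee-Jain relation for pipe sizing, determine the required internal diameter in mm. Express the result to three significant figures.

Swamee-Jain (Type III): D = 0.66·[ε^1.25·(LQ²/(gh_f))^4.75 + ν·Q^9.4·(L/(gh_f))^5.2]^0.04
LQ²/(gh_f) = 2.476; L/(gh_f) = 10.23
Term 1 = ε^1.25·(…)^4.75 = 3.26×10^-6; Term 2 = ν·Q^9.4·(…)^5.2 = 3.42×10^-4
D = 0.66·(3.26×10^-6 + 3.42×10^-4)^0.04 = 0.4798 m = 480 mm
Check: V = 2.72 m/s, Re = 8.65×10^5, f = 0.01196, h_f = 27.2 m ≈ 28.8 m ✓

D ≈ 480 mm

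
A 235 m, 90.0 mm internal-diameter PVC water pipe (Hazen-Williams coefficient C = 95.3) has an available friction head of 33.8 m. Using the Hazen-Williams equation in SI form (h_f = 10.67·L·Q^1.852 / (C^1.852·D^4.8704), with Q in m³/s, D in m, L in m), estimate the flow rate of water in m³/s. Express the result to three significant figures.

Q ≈ 0.0166 m³/s

Rearranging: Q = [h_f·C^1.852·D^4.8704 / (10.67·L)]^(1/1.852)
Q = [33.8·95.3^1.852·0.0900^4.8704 / (10.67·235)]^0.540 = 0.01656 m³/s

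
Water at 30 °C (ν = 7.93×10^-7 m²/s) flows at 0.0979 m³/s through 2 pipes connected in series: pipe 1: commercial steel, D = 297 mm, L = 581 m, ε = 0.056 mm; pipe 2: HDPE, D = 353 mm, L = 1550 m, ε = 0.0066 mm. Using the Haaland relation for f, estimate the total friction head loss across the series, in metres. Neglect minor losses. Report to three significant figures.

H ≈ 6.04 m

Pipe 1: V = 1.413 m/s, Re = 5.29×10^5, ε/D = 1.89×10^-4, f = 0.01511, h_1 = f(L/D)V²/2g = 3.008 m
Pipe 2: V = 1.000 m/s, Re = 4.45×10^5, ε/D = 1.87×10^-5, f = 0.01354, h_2 = f(L/D)V²/2g = 3.032 m
Series → Q common, losses add: H = Σh = 6.041 m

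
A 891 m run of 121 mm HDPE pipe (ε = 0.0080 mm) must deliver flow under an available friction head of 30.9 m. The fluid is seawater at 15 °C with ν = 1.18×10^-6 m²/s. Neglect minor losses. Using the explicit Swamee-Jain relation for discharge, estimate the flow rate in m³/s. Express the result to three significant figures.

Q ≈ 0.0263 m³/s

Swamee-Jain (Type II): Q = -0.965·√(gD⁵h_f/L)·ln[ε/(3.7D) + √(3.17ν²L/(gD³h_f))]
√(gD⁵h_f/L) = √(9.81·0.121⁵·30.9/891) = 0.002971
ε/(3.7D) = 1.79×10^-5; √(3.17ν²L/(gD³h_f)) = 8.56×10^-5
Q = -0.965·0.002971·ln(1.034×10^-4) = 0.02631 m³/s
Check: V = 2.29 m/s, Re = 2.35×10^5, f = 0.01570, h_f = 30.8 m ≈ 30.9 m ✓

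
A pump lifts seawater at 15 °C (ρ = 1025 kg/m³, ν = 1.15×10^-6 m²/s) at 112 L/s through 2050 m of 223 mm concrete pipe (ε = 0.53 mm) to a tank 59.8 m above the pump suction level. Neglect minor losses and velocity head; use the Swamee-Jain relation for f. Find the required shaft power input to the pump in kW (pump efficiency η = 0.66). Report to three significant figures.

V = 4Q/(πD²) = 2.868 m/s; Re = 5.56×10^5; ε/D = 0.00238; f = 0.02493
h_f = f(L/D)V²/2g = 96.05 m
Total head H = z + h_f = 59.8 + 96.05 = 155.8 m
P_hyd = ρgQH = 1025·9.81·0.112·155.8 = 175.5 kW
P_shaft = P_hyd/η = 175.5/0.66 = 265.9 kW

P_shaft ≈ 266 kW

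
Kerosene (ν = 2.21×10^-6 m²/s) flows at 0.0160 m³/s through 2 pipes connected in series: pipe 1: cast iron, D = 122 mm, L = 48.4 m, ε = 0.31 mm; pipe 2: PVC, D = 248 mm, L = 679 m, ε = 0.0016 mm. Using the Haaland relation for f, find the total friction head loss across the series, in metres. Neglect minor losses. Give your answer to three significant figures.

Pipe 1: V = 1.369 m/s, Re = 7.56×10^4, ε/D = 0.00254, f = 0.02672, h_1 = f(L/D)V²/2g = 1.012 m
Pipe 2: V = 0.3312 m/s, Re = 3.72×10^4, ε/D = 6.45×10^-6, f = 0.02218, h_2 = f(L/D)V²/2g = 0.3396 m
Series → Q common, losses add: H = Σh = 1.352 m

H ≈ 1.35 m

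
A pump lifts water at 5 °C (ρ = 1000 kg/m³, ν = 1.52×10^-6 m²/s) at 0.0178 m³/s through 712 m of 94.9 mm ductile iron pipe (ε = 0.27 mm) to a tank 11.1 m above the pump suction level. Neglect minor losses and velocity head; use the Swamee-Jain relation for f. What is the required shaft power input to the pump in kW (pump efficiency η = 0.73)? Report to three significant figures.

P_shaft ≈ 18.2 kW

V = 4Q/(πD²) = 2.517 m/s; Re = 1.57×10^5; ε/D = 0.00285; f = 0.02686
h_f = f(L/D)V²/2g = 65.05 m
Total head H = z + h_f = 11.1 + 65.05 = 76.15 m
P_hyd = ρgQH = 1000·9.81·0.0178·76.15 = 13.30 kW
P_shaft = P_hyd/η = 13.30/0.73 = 18.22 kW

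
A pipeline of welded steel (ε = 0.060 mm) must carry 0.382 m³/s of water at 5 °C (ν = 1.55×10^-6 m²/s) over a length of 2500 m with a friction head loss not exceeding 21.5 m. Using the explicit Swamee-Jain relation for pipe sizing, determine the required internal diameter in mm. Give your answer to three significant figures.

D ≈ 463 mm

Swamee-Jain (Type III): D = 0.66·[ε^1.25·(LQ²/(gh_f))^4.75 + ν·Q^9.4·(L/(gh_f))^5.2]^0.04
LQ²/(gh_f) = 1.730; L/(gh_f) = 11.85
Term 1 = ε^1.25·(…)^4.75 = 7.13×10^-5; Term 2 = ν·Q^9.4·(…)^5.2 = 7.01×10^-5
D = 0.66·(7.13×10^-5 + 7.01×10^-5)^0.04 = 0.4630 m = 463 mm
Check: V = 2.27 m/s, Re = 6.78×10^5, f = 0.01437, h_f = 20.4 m ≈ 21.5 m ✓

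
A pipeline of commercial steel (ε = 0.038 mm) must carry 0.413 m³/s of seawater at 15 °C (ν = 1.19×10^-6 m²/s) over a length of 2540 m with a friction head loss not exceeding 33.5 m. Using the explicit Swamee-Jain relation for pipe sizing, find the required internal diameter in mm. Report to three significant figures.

D ≈ 431 mm

Swamee-Jain (Type III): D = 0.66·[ε^1.25·(LQ²/(gh_f))^4.75 + ν·Q^9.4·(L/(gh_f))^5.2]^0.04
LQ²/(gh_f) = 1.318; L/(gh_f) = 7.729
Term 1 = ε^1.25·(…)^4.75 = 1.11×10^-5; Term 2 = ν·Q^9.4·(…)^5.2 = 1.21×10^-5
D = 0.66·(1.11×10^-5 + 1.21×10^-5)^0.04 = 0.4307 m = 431 mm
Check: V = 2.83 m/s, Re = 1.03×10^6, f = 0.01330, h_f = 32.1 m ≈ 33.5 m ✓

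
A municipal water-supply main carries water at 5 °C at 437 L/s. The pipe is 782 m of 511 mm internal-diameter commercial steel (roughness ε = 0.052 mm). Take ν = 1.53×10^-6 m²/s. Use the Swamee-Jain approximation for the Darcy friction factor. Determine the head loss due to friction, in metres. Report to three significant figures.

h_f ≈ 4.94 m

V = 4Q/(πD²) = 4·0.437/(π·0.511²) = 2.131 m/s
Re = VD/ν = 2.131·0.511/1.53×10^-6 = 7.12×10^5 → turbulent
ε/D = 0.052/511 = 1.02×10^-4
Swamee-Jain: f = 0.01396
h_f = f(L/D)V²/(2g) = 0.01396·(782/0.511)·2.131²/(2·9.81) = 4.942 m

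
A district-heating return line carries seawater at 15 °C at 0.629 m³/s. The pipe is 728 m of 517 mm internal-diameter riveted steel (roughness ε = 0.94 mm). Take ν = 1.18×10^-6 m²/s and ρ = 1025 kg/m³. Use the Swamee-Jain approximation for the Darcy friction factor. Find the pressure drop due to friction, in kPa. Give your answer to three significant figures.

Δp ≈ 149 kPa

V = 4Q/(πD²) = 4·0.629/(π·0.517²) = 2.996 m/s
Re = VD/ν = 2.996·0.517/1.18×10^-6 = 1.31×10^6 → turbulent
ε/D = 0.94/517 = 0.00182
Swamee-Jain: f = 0.02305
h_f = f(L/D)V²/(2g) = 0.02305·(728/0.517)·2.996²/(2·9.81) = 14.85 m
Δp = ρg·h_f = 1025·9.81·14.85 = 149.4 kPa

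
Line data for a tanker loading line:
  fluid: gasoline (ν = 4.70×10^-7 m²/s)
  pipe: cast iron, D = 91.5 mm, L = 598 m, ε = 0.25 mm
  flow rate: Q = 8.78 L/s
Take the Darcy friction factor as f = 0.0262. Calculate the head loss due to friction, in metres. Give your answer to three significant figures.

h_f ≈ 15.6 m

V = 4Q/(πD²) = 4·0.00878/(π·0.0915²) = 1.335 m/s
h_f = f(L/D)V²/(2g) = 0.02620·(598/0.0915)·1.335²/(2·9.81) = 15.56 m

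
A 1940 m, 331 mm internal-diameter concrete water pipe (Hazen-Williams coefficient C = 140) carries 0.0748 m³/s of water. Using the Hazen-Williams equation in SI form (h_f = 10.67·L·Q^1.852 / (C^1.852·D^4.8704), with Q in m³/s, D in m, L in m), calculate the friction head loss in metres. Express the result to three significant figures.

h_f ≈ 3.93 m

h_f = 10.67·1940·0.0748^1.852 / (140^1.852·0.331^4.8704) = 3.930 m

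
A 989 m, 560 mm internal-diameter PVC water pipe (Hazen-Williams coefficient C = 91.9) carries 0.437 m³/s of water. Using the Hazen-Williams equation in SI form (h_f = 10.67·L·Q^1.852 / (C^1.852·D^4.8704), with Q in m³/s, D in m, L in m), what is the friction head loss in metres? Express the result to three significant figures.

h_f ≈ 8.87 m

h_f = 10.67·989·0.437^1.852 / (91.9^1.852·0.560^4.8704) = 8.869 m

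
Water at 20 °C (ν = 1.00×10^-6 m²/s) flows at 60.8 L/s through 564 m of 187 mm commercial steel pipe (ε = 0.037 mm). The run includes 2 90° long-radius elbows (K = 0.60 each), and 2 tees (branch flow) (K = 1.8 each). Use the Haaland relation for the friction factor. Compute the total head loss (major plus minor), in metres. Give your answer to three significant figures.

H_L ≈ 12.9 m

V = 4Q/(πD²) = 2.214 m/s; V²/2g = 0.2498 m
Re = 4.14×10^5, ε/D = 1.98×10^-4 → f = 0.01553 (Haaland)
Major: h_f = f(L/D)·V²/2g = 0.01553·3016·0.2498 = 11.70 m
Minor: ΣK = 4.80; h_m = ΣK·V²/2g = 1.199 m
Total H_L = 11.70 + 1.199 = 12.90 m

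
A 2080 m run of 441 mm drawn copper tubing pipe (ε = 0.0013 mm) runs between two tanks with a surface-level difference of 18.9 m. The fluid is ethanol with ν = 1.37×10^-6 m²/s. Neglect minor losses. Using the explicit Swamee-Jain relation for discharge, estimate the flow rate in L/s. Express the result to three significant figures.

Q ≈ 389 L/s

Swamee-Jain (Type II): Q = -0.965·√(gD⁵h_f/L)·ln[ε/(3.7D) + √(3.17ν²L/(gD³h_f))]
√(gD⁵h_f/L) = √(9.81·0.441⁵·18.9/2080) = 0.03856
ε/(3.7D) = 7.97×10^-7; √(3.17ν²L/(gD³h_f)) = 2.79×10^-5
Q = -0.965·0.03856·ln(2.869×10^-5) = 0.3892 m³/s
Check: V = 2.55 m/s, Re = 8.20×10^5, f = 0.01207, h_f = 18.8 m ≈ 18.9 m ✓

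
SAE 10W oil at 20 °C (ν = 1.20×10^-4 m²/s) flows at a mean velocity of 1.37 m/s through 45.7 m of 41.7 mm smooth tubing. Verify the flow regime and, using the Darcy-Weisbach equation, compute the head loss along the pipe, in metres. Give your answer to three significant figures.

Re = VD/ν = 1.37·0.04170/1.20×10^-4 = 476 → laminar (Re < 2300)
f = 64/Re = 0.1344
h_f = f(L/D)V²/(2g) = 0.1344·(45.7/0.04170)·1.37²/(2·9.81) = 14.09 m

h_f ≈ 14.1 m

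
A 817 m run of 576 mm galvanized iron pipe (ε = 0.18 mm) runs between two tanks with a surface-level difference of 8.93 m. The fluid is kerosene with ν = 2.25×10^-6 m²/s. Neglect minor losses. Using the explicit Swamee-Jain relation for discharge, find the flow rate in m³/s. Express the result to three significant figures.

Q ≈ 0.724 m³/s

Swamee-Jain (Type II): Q = -0.965·√(gD⁵h_f/L)·ln[ε/(3.7D) + √(3.17ν²L/(gD³h_f))]
√(gD⁵h_f/L) = √(9.81·0.576⁵·8.93/817) = 0.08245
ε/(3.7D) = 8.45×10^-5; √(3.17ν²L/(gD³h_f)) = 2.80×10^-5
Q = -0.965·0.08245·ln(1.124×10^-4) = 0.7235 m³/s
Check: V = 2.78 m/s, Re = 7.11×10^5, f = 0.01613, h_f = 8.99 m ≈ 8.93 m ✓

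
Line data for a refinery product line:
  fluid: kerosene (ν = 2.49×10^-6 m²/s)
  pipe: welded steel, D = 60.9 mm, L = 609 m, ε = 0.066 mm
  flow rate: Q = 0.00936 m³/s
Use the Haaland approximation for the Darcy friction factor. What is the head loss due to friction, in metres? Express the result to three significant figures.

h_f ≈ 120 m

V = 4Q/(πD²) = 4·0.00936/(π·0.0609²) = 3.213 m/s
Re = VD/ν = 3.213·0.0609/2.49×10^-6 = 7.86×10^4 → turbulent
ε/D = 0.066/60.9 = 0.00108
Haaland: f = 0.02275
h_f = f(L/D)V²/(2g) = 0.02275·(609/0.0609)·3.213²/(2·9.81) = 119.7 m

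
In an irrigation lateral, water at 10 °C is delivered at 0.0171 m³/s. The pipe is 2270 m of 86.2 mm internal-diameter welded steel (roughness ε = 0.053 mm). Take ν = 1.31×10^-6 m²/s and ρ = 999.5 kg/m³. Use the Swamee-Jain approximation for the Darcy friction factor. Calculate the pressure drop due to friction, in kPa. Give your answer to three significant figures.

Δp ≈ 2210 kPa

V = 4Q/(πD²) = 4·0.0171/(π·0.0862²) = 2.930 m/s
Re = VD/ν = 2.930·0.0862/1.31×10^-6 = 1.93×10^5 → turbulent
ε/D = 0.053/86.2 = 6.15×10^-4
Swamee-Jain: f = 0.01957
h_f = f(L/D)V²/(2g) = 0.01957·(2270/0.0862)·2.930²/(2·9.81) = 225.5 m
Δp = ρg·h_f = 999.5·9.81·225.5 = 2212 kPa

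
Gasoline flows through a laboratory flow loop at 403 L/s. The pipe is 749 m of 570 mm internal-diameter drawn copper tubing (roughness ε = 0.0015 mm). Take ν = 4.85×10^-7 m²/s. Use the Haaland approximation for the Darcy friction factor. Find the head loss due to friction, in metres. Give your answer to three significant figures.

V = 4Q/(πD²) = 4·0.403/(π·0.570²) = 1.579 m/s
Re = VD/ν = 1.579·0.570/4.85×10^-7 = 1.86×10^6 → turbulent
ε/D = 0.0015/570 = 2.63×10^-6
Haaland: f = 0.01054
h_f = f(L/D)V²/(2g) = 0.01054·(749/0.570)·1.579²/(2·9.81) = 1.760 m

h_f ≈ 1.76 m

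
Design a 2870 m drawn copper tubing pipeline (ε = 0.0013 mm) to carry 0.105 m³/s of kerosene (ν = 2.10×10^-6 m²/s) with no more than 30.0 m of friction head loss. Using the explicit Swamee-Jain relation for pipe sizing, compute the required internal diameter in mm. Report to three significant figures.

D ≈ 269 mm

Swamee-Jain (Type III): D = 0.66·[ε^1.25·(LQ²/(gh_f))^4.75 + ν·Q^9.4·(L/(gh_f))^5.2]^0.04
LQ²/(gh_f) = 0.1075; L/(gh_f) = 9.752
Term 1 = ε^1.25·(…)^4.75 = 1.10×10^-12; Term 2 = ν·Q^9.4·(…)^5.2 = 1.84×10^-10
D = 0.66·(1.10×10^-12 + 1.84×10^-10)^0.04 = 0.2693 m = 269 mm
Check: V = 1.84 m/s, Re = 2.36×10^5, f = 0.01509, h_f = 27.8 m ≈ 30.0 m ✓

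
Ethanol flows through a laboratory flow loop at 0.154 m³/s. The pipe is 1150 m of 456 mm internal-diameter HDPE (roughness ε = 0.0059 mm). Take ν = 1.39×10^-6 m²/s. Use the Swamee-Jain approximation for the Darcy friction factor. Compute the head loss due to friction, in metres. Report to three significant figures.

V = 4Q/(πD²) = 4·0.154/(π·0.456²) = 0.9430 m/s
Re = VD/ν = 0.9430·0.456/1.39×10^-6 = 3.09×10^5 → turbulent
ε/D = 0.0059/456 = 1.29×10^-5
Swamee-Jain: f = 0.01445
h_f = f(L/D)V²/(2g) = 0.01445·(1150/0.456)·0.9430²/(2·9.81) = 1.651 m

h_f ≈ 1.65 m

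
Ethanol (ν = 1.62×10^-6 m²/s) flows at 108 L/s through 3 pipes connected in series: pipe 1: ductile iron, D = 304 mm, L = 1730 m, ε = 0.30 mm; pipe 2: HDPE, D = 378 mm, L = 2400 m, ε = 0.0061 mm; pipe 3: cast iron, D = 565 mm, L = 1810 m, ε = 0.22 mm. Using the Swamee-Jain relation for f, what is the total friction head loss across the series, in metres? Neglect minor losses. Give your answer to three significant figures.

H ≈ 18.5 m

Pipe 1: V = 1.488 m/s, Re = 2.79×10^5, ε/D = 9.87×10^-4, f = 0.02076, h_1 = f(L/D)V²/2g = 13.33 m
Pipe 2: V = 0.9624 m/s, Re = 2.25×10^5, ε/D = 1.61×10^-5, f = 0.01535, h_2 = f(L/D)V²/2g = 4.600 m
Pipe 3: V = 0.4308 m/s, Re = 1.50×10^5, ε/D = 3.89×10^-4, f = 0.01891, h_3 = f(L/D)V²/2g = 0.5728 m
Series → Q common, losses add: H = Σh = 18.50 m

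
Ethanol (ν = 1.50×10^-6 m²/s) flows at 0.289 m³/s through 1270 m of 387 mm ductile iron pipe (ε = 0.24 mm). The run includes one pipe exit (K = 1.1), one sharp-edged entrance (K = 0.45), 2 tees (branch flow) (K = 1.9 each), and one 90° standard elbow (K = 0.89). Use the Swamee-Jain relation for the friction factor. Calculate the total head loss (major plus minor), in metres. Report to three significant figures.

H_L ≈ 20.4 m

V = 4Q/(πD²) = 2.457 m/s; V²/2g = 0.3077 m
Re = 6.34×10^5, ε/D = 6.20×10^-4 → f = 0.01832 (Swamee-Jain)
Major: h_f = f(L/D)·V²/2g = 0.01832·3282·0.3077 = 18.49 m
Minor: ΣK = 6.24; h_m = ΣK·V²/2g = 1.920 m
Total H_L = 18.49 + 1.920 = 20.41 m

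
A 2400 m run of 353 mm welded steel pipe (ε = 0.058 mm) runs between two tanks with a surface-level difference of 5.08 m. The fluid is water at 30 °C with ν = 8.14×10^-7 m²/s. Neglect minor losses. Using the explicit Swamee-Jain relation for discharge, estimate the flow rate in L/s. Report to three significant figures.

Q ≈ 95.6 L/s

Swamee-Jain (Type II): Q = -0.965·√(gD⁵h_f/L)·ln[ε/(3.7D) + √(3.17ν²L/(gD³h_f))]
√(gD⁵h_f/L) = √(9.81·0.353⁵·5.08/2400) = 0.01067
ε/(3.7D) = 4.44×10^-5; √(3.17ν²L/(gD³h_f)) = 4.80×10^-5
Q = -0.965·0.01067·ln(9.236×10^-5) = 0.09564 m³/s
Check: V = 0.977 m/s, Re = 4.24×10^5, f = 0.01541, h_f = 5.10 m ≈ 5.08 m ✓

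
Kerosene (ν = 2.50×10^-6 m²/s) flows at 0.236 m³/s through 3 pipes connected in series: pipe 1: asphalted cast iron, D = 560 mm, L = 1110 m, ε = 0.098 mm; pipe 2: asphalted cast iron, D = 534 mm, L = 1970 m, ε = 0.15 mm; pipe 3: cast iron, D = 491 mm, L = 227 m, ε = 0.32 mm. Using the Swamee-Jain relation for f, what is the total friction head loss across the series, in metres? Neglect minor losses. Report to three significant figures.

H ≈ 5.91 m

Pipe 1: V = 0.9582 m/s, Re = 2.15×10^5, ε/D = 1.75×10^-4, f = 0.01679, h_1 = f(L/D)V²/2g = 1.558 m
Pipe 2: V = 1.054 m/s, Re = 2.25×10^5, ε/D = 2.81×10^-4, f = 0.01743, h_2 = f(L/D)V²/2g = 3.640 m
Pipe 3: V = 1.246 m/s, Re = 2.45×10^5, ε/D = 6.52×10^-4, f = 0.01940, h_3 = f(L/D)V²/2g = 0.7102 m
Series → Q common, losses add: H = Σh = 5.908 m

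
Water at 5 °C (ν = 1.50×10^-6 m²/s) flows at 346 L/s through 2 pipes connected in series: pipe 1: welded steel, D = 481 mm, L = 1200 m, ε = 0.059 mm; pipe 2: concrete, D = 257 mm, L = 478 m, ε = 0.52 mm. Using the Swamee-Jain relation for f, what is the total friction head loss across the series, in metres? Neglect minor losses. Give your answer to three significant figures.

Pipe 1: V = 1.904 m/s, Re = 6.11×10^5, ε/D = 1.23×10^-4, f = 0.01443, h_1 = f(L/D)V²/2g = 6.652 m
Pipe 2: V = 6.670 m/s, Re = 1.14×10^6, ε/D = 0.00202, f = 0.02372, h_2 = f(L/D)V²/2g = 100.0 m
Series → Q common, losses add: H = Σh = 106.7 m

H ≈ 107 m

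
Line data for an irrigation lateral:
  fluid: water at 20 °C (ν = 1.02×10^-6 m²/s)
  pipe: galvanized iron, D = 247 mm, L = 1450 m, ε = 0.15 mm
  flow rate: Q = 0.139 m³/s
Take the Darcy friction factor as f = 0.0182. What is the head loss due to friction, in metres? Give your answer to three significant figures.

h_f ≈ 45.8 m

V = 4Q/(πD²) = 4·0.139/(π·0.247²) = 2.901 m/s
h_f = f(L/D)V²/(2g) = 0.01820·(1450/0.247)·2.901²/(2·9.81) = 45.83 m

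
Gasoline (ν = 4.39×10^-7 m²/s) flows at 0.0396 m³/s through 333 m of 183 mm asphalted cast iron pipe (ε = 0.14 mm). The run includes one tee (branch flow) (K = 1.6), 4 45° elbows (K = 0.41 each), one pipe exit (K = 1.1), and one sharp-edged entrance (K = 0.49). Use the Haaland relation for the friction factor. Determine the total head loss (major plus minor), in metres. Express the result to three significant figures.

V = 4Q/(πD²) = 1.506 m/s; V²/2g = 0.1155 m
Re = 6.28×10^5, ε/D = 7.65×10^-4 → f = 0.01896 (Haaland)
Major: h_f = f(L/D)·V²/2g = 0.01896·1820·0.1155 = 3.986 m
Minor: ΣK = 4.83; h_m = ΣK·V²/2g = 0.5580 m
Total H_L = 3.986 + 0.5580 = 4.544 m

H_L ≈ 4.54 m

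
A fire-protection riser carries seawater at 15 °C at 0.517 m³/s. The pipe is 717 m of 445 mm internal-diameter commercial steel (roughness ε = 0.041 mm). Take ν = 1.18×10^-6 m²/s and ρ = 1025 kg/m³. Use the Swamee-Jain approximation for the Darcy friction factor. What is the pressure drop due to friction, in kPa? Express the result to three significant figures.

Δp ≈ 120 kPa

V = 4Q/(πD²) = 4·0.517/(π·0.445²) = 3.324 m/s
Re = VD/ν = 3.324·0.445/1.18×10^-6 = 1.25×10^6 → turbulent
ε/D = 0.041/445 = 9.21×10^-5
Swamee-Jain: f = 0.01314
h_f = f(L/D)V²/(2g) = 0.01314·(717/0.445)·3.324²/(2·9.81) = 11.93 m
Δp = ρg·h_f = 1025·9.81·11.93 = 119.9 kPa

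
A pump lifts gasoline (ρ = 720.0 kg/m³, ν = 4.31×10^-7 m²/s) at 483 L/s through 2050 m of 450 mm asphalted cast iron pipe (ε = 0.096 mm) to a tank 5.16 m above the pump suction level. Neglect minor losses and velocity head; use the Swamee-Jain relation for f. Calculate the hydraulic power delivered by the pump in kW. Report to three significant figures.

V = 4Q/(πD²) = 3.037 m/s; Re = 3.17×10^6; ε/D = 2.13×10^-4; f = 0.01429
h_f = f(L/D)V²/2g = 30.61 m
Total head H = z + h_f = 5.16 + 30.61 = 35.77 m
P_hyd = ρgQH = 720.0·9.81·0.483·35.77 = 122.0 kW

P_hyd ≈ 122 kW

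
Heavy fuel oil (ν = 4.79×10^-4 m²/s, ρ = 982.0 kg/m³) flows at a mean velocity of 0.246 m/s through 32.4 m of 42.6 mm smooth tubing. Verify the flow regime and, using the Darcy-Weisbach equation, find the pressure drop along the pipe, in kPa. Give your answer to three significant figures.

Δp ≈ 66.1 kPa

Re = VD/ν = 0.246·0.04260/4.79×10^-4 = 21.9 → laminar (Re < 2300)
f = 64/Re = 2.925
h_f = f(L/D)V²/(2g) = 2.925·(32.4/0.04260)·0.246²/(2·9.81) = 6.862 m
Δp = ρg·h_f = 982.0·9.81·6.862 = 66.11 kPa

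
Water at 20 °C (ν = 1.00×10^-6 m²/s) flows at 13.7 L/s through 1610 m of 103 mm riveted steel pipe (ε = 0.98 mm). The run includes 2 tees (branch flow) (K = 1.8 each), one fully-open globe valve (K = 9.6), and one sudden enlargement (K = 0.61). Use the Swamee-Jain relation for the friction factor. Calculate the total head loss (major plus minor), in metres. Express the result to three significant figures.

H_L ≈ 83.4 m

V = 4Q/(πD²) = 1.644 m/s; V²/2g = 0.1378 m
Re = 1.69×10^5, ε/D = 0.00951 → f = 0.03782 (Swamee-Jain)
Major: h_f = f(L/D)·V²/2g = 0.03782·15631·0.1378 = 81.45 m
Minor: ΣK = 13.8; h_m = ΣK·V²/2g = 1.903 m
Total H_L = 81.45 + 1.903 = 83.35 m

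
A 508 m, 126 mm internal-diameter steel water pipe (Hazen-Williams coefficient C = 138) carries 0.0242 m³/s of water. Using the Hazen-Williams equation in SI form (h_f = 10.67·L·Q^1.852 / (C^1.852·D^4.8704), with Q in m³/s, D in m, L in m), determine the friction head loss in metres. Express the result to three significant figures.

h_f ≈ 14.4 m

h_f = 10.67·508·0.0242^1.852 / (138^1.852·0.126^4.8704) = 14.43 m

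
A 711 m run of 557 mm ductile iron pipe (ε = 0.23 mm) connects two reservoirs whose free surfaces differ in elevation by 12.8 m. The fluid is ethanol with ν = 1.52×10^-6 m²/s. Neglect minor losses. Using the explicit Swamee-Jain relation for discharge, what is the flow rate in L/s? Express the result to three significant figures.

Q ≈ 842 L/s

Swamee-Jain (Type II): Q = -0.965·√(gD⁵h_f/L)·ln[ε/(3.7D) + √(3.17ν²L/(gD³h_f))]
√(gD⁵h_f/L) = √(9.81·0.557⁵·12.8/711) = 0.09731
ε/(3.7D) = 1.12×10^-4; √(3.17ν²L/(gD³h_f)) = 1.55×10^-5
Q = -0.965·0.09731·ln(1.271×10^-4) = 0.8423 m³/s
Check: V = 3.46 m/s, Re = 1.27×10^6, f = 0.01656, h_f = 12.9 m ≈ 12.8 m ✓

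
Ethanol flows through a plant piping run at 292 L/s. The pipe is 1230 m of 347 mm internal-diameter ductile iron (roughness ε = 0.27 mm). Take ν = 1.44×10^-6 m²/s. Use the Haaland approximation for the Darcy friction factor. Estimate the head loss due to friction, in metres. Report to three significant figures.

V = 4Q/(πD²) = 4·0.292/(π·0.347²) = 3.088 m/s
Re = VD/ν = 3.088·0.347/1.44×10^-6 = 7.44×10^5 → turbulent
ε/D = 0.27/347 = 7.78×10^-4
Haaland: f = 0.01895
h_f = f(L/D)V²/(2g) = 0.01895·(1230/0.347)·3.088²/(2·9.81) = 32.64 m

h_f ≈ 32.6 m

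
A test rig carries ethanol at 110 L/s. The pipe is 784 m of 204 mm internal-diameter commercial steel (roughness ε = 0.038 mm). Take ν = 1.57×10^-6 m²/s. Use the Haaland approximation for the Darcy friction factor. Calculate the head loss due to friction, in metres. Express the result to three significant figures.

V = 4Q/(πD²) = 4·0.110/(π·0.204²) = 3.365 m/s
Re = VD/ν = 3.365·0.204/1.57×10^-6 = 4.37×10^5 → turbulent
ε/D = 0.038/204 = 1.86×10^-4
Haaland: f = 0.01534
h_f = f(L/D)V²/(2g) = 0.01534·(784/0.204)·3.365²/(2·9.81) = 34.04 m

h_f ≈ 34.0 m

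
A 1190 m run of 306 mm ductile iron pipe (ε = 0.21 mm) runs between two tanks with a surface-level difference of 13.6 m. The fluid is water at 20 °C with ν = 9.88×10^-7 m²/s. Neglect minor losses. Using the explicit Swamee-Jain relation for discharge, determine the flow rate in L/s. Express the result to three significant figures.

Swamee-Jain (Type II): Q = -0.965·√(gD⁵h_f/L)·ln[ε/(3.7D) + √(3.17ν²L/(gD³h_f))]
√(gD⁵h_f/L) = √(9.81·0.306⁵·13.6/1190) = 0.01734
ε/(3.7D) = 1.85×10^-4; √(3.17ν²L/(gD³h_f)) = 3.10×10^-5
Q = -0.965·0.01734·ln(2.165×10^-4) = 0.1412 m³/s
Check: V = 1.92 m/s, Re = 5.95×10^5, f = 0.01873, h_f = 13.7 m ≈ 13.6 m ✓

Q ≈ 141 L/s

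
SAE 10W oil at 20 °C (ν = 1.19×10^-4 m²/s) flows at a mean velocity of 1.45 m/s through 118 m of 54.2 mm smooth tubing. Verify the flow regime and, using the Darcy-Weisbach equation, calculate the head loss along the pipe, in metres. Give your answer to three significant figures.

Re = VD/ν = 1.45·0.05420/1.19×10^-4 = 660 → laminar (Re < 2300)
f = 64/Re = 0.09691
h_f = f(L/D)V²/(2g) = 0.09691·(118/0.05420)·1.45²/(2·9.81) = 22.61 m

h_f ≈ 22.6 m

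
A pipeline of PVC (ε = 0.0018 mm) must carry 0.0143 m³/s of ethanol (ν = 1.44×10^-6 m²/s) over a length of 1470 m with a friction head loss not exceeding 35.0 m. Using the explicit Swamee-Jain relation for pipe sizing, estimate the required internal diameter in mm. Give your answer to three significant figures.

Swamee-Jain (Type III): D = 0.66·[ε^1.25·(LQ²/(gh_f))^4.75 + ν·Q^9.4·(L/(gh_f))^5.2]^0.04
LQ²/(gh_f) = 8.755×10^-4; L/(gh_f) = 4.281
Term 1 = ε^1.25·(…)^4.75 = 1.97×10^-22; Term 2 = ν·Q^9.4·(…)^5.2 = 1.27×10^-20
D = 0.66·(1.97×10^-22 + 1.27×10^-20)^0.04 = 0.1057 m = 106 mm
Check: V = 1.63 m/s, Re = 1.20×10^5, f = 0.01733, h_f = 32.7 m ≈ 35.0 m ✓

D ≈ 106 mm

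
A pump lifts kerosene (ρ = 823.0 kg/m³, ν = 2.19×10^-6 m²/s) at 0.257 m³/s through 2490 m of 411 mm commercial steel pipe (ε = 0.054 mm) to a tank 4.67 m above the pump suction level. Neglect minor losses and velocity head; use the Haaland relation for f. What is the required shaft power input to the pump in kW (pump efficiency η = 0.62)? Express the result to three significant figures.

P_shaft ≈ 74.3 kW

V = 4Q/(πD²) = 1.937 m/s; Re = 3.64×10^5; ε/D = 1.31×10^-4; f = 0.01513
h_f = f(L/D)V²/2g = 17.54 m
Total head H = z + h_f = 4.67 + 17.54 = 22.21 m
P_hyd = ρgQH = 823.0·9.81·0.257·22.21 = 46.08 kW
P_shaft = P_hyd/η = 46.08/0.62 = 74.32 kW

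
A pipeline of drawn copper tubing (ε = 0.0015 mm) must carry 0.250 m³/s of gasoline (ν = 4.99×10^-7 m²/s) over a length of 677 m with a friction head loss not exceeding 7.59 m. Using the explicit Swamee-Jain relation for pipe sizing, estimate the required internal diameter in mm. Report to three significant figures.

D ≈ 348 mm

Swamee-Jain (Type III): D = 0.66·[ε^1.25·(LQ²/(gh_f))^4.75 + ν·Q^9.4·(L/(gh_f))^5.2]^0.04
LQ²/(gh_f) = 0.5683; L/(gh_f) = 9.092
Term 1 = ε^1.25·(…)^4.75 = 3.58×10^-9; Term 2 = ν·Q^9.4·(…)^5.2 = 1.06×10^-7
D = 0.66·(3.58×10^-9 + 1.06×10^-7)^0.04 = 0.3476 m = 348 mm
Check: V = 2.63 m/s, Re = 1.84×10^6, f = 0.01066, h_f = 7.35 m ≈ 7.59 m ✓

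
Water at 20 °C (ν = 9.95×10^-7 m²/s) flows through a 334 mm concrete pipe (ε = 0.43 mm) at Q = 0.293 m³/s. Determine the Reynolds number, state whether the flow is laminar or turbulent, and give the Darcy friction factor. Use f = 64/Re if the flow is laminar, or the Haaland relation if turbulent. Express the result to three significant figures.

Re ≈ 1.12×10^6; turbulent; f ≈ 0.0211

V = 4Q/(πD²) = 3.344 m/s
Re = VD/ν = 3.344·0.334/9.95×10^-7 = 1.12×10^6
Re > 4000 → turbulent; ε/D = 0.00129
Haaland: f = 0.02114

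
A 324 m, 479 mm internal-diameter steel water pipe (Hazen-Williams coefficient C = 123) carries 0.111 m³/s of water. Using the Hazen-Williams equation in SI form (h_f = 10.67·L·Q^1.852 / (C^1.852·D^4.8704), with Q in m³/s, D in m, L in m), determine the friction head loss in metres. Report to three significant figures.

h_f = 10.67·324·0.111^1.852 / (123^1.852·0.479^4.8704) = 0.2864 m

h_f ≈ 0.286 m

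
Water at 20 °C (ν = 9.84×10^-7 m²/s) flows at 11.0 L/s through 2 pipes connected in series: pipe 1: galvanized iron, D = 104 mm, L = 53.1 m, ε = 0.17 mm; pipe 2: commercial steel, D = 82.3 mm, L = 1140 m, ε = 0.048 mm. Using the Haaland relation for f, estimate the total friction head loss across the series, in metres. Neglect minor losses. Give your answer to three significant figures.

H ≈ 59.3 m

Pipe 1: V = 1.295 m/s, Re = 1.37×10^5, ε/D = 0.00163, f = 0.02354, h_1 = f(L/D)V²/2g = 1.027 m
Pipe 2: V = 2.068 m/s, Re = 1.73×10^5, ε/D = 5.83×10^-4, f = 0.01929, h_2 = f(L/D)V²/2g = 58.24 m
Series → Q common, losses add: H = Σh = 59.27 m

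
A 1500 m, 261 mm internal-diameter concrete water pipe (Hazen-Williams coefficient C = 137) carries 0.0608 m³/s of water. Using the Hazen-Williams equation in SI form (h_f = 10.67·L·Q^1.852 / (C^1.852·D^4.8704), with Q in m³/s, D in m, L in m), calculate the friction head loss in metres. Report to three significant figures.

h_f ≈ 6.86 m

h_f = 10.67·1500·0.0608^1.852 / (137^1.852·0.261^4.8704) = 6.855 m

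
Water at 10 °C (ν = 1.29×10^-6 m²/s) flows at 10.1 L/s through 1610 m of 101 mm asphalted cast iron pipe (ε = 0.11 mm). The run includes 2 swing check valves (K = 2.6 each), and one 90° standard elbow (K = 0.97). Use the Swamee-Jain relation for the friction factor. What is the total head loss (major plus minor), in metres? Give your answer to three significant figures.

H_L ≈ 29.8 m

V = 4Q/(πD²) = 1.261 m/s; V²/2g = 0.08100 m
Re = 9.87×10^4, ε/D = 0.00109 → f = 0.02267 (Swamee-Jain)
Major: h_f = f(L/D)·V²/2g = 0.02267·15941·0.08100 = 29.28 m
Minor: ΣK = 6.17; h_m = ΣK·V²/2g = 0.4998 m
Total H_L = 29.28 + 0.4998 = 29.78 m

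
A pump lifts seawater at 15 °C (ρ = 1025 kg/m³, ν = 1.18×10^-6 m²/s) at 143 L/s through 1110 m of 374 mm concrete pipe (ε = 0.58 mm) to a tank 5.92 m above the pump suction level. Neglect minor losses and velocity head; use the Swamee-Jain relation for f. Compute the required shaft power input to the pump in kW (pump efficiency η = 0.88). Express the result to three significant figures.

P_shaft ≈ 19.1 kW

V = 4Q/(πD²) = 1.302 m/s; Re = 4.13×10^5; ε/D = 0.00155; f = 0.02257
h_f = f(L/D)V²/2g = 5.785 m
Total head H = z + h_f = 5.92 + 5.785 = 11.71 m
P_hyd = ρgQH = 1025·9.81·0.143·11.71 = 16.83 kW
P_shaft = P_hyd/η = 16.83/0.88 = 19.13 kW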